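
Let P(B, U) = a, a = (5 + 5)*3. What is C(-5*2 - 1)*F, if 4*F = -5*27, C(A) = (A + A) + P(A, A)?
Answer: -270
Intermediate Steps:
a = 30 (a = 10*3 = 30)
P(B, U) = 30
C(A) = 30 + 2*A (C(A) = (A + A) + 30 = 2*A + 30 = 30 + 2*A)
F = -135/4 (F = (-5*27)/4 = (1/4)*(-135) = -135/4 ≈ -33.750)
C(-5*2 - 1)*F = (30 + 2*(-5*2 - 1))*(-135/4) = (30 + 2*(-10 - 1))*(-135/4) = (30 + 2*(-11))*(-135/4) = (30 - 22)*(-135/4) = 8*(-135/4) = -270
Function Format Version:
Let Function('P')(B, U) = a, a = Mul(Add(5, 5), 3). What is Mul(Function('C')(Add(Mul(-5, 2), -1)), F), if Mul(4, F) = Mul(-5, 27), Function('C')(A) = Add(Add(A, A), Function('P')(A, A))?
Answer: -270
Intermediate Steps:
a = 30 (a = Mul(10, 3) = 30)
Function('P')(B, U) = 30
Function('C')(A) = Add(30, Mul(2, A)) (Function('C')(A) = Add(Add(A, A), 30) = Add(Mul(2, A), 30) = Add(30, Mul(2, A)))
F = Rational(-135, 4) (F = Mul(Rational(1, 4), Mul(-5, 27)) = Mul(Rational(1, 4), -135) = Rational(-135, 4) ≈ -33.750)
Mul(Function('C')(Add(Mul(-5, 2), -1)), F) = Mul(Add(30, Mul(2, Add(Mul(-5, 2), -1))), Rational(-135, 4)) = Mul(Add(30, Mul(2, Add(-10, -1))), Rational(-135, 4)) = Mul(Add(30, Mul(2, -11)), Rational(-135, 4)) = Mul(Add(30, -22), Rational(-135, 4)) = Mul(8, Rational(-135, 4)) = -270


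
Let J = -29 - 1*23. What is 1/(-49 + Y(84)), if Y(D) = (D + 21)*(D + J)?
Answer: 1/3311 ≈ 0.00030202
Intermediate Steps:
J = -52 (J = -29 - 23 = -52)
Y(D) = (-52 + D)*(21 + D) (Y(D) = (D + 21)*(D - 52) = (21 + D)*(-52 + D) = (-52 + D)*(21 + D))
1/(-49 + Y(84)) = 1/(-49 + (-1092 + 84² - 31*84)) = 1/(-49 + (-1092 + 7056 - 2604)) = 1/(-49 + 3360) = 1/3311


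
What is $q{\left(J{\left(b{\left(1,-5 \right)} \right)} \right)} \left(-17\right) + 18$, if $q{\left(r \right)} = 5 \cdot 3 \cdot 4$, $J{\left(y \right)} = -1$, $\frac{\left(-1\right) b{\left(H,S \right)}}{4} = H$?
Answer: $-1002$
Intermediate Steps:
$b{\left(H,S \right)} = - 4 H$
$q{\left(r \right)} = 60$ ($q{\left(r \right)} = 15 \cdot 4 = 60$)
$q{\left(J{\left(b{\left(1,-5 \right)} \right)} \right)} \left(-17\right) + 18 = 60 \left(-17\right) + 18 = -1020 + 18 = -1002$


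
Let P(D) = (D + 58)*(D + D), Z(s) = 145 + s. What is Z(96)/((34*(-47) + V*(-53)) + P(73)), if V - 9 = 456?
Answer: -241/7117 ≈ -0.033863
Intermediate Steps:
V = 465 (V = 9 + 456 = 465)
P(D) = 2*D*(58 + D) (P(D) = (58 + D)*(2*D) = 2*D*(58 + D))
Z(96)/((34*(-47) + V*(-53)) + P(73)) = (145 + 96)/((34*(-47) + 465*(-53)) + 2*73*(58 + 73)) = 241/((-1598 - 24645) + 2*73*131) = 241/(-26243 + 19126) = 241/(-7117) = 241*(-1/7117) = -241/7117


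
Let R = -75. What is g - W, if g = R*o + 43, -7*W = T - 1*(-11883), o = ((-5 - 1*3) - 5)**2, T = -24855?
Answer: -101396/7 ≈ -14485.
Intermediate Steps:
o = 169 (o = ((-5 - 3) - 5)**2 = (-8 - 5)**2 = (-13)**2 = 169)
W = 12972/7 (W = -(-24855 - 1*(-11883))/7 = -(-24855 + 11883)/7 = -1/7*(-12972) = 12972/7 ≈ 1853.1)
g = -12632 (g = -75*169 + 43 = -12675 + 43 = -12632)
g - W = -12632 - 1*12972/7 = -12632 - 12972/7 = -101396/7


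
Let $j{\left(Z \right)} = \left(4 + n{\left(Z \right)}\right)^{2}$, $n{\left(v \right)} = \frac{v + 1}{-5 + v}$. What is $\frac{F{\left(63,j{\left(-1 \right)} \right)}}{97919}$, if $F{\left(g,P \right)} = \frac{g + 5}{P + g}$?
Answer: $\frac{68}{7735601} \approx 8.7905 \cdot 10^{-6}$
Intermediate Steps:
$n{\left(v \right)} = \frac{1 + v}{-5 + v}$
$j{\left(Z \right)} = \left(4 + \frac{1 + Z}{-5 + Z}\right)^{2}$
$F{\left(g,P \right)} = \frac{5 + g}{P + g}$
$\frac{F{\left(63,j{\left(-1 \right)} \right)}}{97919} = \frac{\frac{1}{\frac{\left(-19 + 5 \left(-1\right)\right)^{2}}{\left(-5 - 1\right)^{2}} + 63} \left(5 + 63\right)}{97919} = \frac{1}{\frac{\left(-19 - 5\right)^{2}}{36} + 63} \cdot 68 \cdot \frac{1}{97919} = \frac{1}{\left(-24\right)^{2} \cdot \frac{1}{36} + 63} \cdot 68 \cdot \frac{1}{97919} = \frac{1}{576 \cdot \frac{1}{36} + 63} \cdot 68 \cdot \frac{1}{97919} = \frac{1}{16 + 63} \cdot 68 \cdot \frac{1}{97919} = \frac{1}{79} \cdot 68 \cdot \frac{1}{97919} = \frac{68}{79} \cdot \frac{1}{97919} = \frac{68}{7735601}$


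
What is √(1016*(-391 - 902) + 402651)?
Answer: I*√911037 ≈ 954.48*I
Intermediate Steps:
√(1016*(-391 - 902) + 402651) = √(1016*(-1293) + 402651) = √(-1313688 + 402651) = √(-911037) = I*√911037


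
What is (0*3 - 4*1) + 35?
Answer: 31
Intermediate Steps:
(0*3 - 4*1) + 35 = (0 - 4) + 35 = -4 + 35 = 31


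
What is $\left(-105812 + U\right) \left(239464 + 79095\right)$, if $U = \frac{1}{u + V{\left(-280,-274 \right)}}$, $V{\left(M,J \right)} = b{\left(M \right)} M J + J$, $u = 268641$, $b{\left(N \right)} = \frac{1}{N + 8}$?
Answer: $- \frac{153619427950359649}{4557444} \approx -3.3707 \cdot 10^{10}$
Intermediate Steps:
$b{\left(N \right)} = \frac{1}{8 + N}$
$V{\left(M,J \right)} = J + \frac{J M}{8 + M}$ ($V{\left(M,J \right)} = \frac{M}{8 + M} J + J = \frac{J M}{8 + M} + J = J + \frac{J M}{8 + M}$)
$U = \frac{17}{4557444}$ ($U = \frac{1}{268641 + 2 \left(-274\right) \frac{1}{8 - 280} \left(4 - 280\right)} = \frac{1}{268641 + 2 \left(-274\right) \frac{1}{-272} \left(-276\right)} = \frac{1}{268641 + 2 \left(-274\right) \left(- \frac{1}{272}\right) \left(-276\right)} = \frac{1}{268641 - \frac{9453}{17}} = \frac{1}{\frac{4557444}{17}} = \frac{17}{4557444} \approx 3.7302 \cdot 10^{-6}$)
$\left(-105812 + U\right) \left(239464 + 79095\right) = \left(-105812 + \frac{17}{4557444}\right) \left(239464 + 79095\right) = \left(- \frac{482232264511}{4557444}\right) 318559 = - \frac{153619427950359649}{4557444}$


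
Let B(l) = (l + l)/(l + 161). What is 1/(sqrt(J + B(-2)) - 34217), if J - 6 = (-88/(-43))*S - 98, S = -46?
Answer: -233941629/8004781992301 - 2*I*sqrt(2175547074)/8004781992301 ≈ -2.9225e-5 - 1.1654e-8*I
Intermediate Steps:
B(l) = 2*l/(161 + l) (B(l) = (2*l)/(161 + l) = 2*l/(161 + l))
J = -8004/43 (J = 6 + (-88/(-43)*(-46) - 98) = 6 + (-88*(-1/43)*(-46) - 98) = 6 + ((88/43)*(-46) - 98) = 6 + (-4048/43 - 98) = 6 - 8262/43 = -8004/43 ≈ -186.14)
1/(sqrt(J + B(-2)) - 34217) = 1/(sqrt(-8004/43 + 2*(-2)/(161 - 2)) - 34217) = 1/(sqrt(-8004/43 + 2*(-2)/159) - 34217) = 1/(sqrt(-8004/43 + 2*(-2)*(1/159)) - 34217) = 1/(sqrt(-8004/43 - 4/159) - 34217) = 1/(sqrt(-1272808/6837) - 34217) = 1/(2*I*sqrt(2175547074)/6837 - 34217) = 1/(-34217 + 2*I*sqrt(2175547074)/6837)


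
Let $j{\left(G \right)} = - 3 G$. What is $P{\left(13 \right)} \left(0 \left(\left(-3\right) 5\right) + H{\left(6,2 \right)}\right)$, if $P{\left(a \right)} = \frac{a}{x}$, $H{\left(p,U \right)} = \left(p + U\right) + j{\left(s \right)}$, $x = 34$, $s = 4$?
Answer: $- \frac{26}{17} \approx -1.5294$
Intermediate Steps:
$H{\left(p,U \right)} = -12 + U + p$ ($H{\left(p,U \right)} = \left(p + U\right) - 12 = \left(U + p\right) - 12 = -12 + U + p$)
$P{\left(a \right)} = \frac{a}{34}$
$P{\left(13 \right)} \left(0 \left(\left(-3\right) 5\right) + H{\left(6,2 \right)}\right) = \frac{1}{34} \cdot 13 \left(0 \left(\left(-3\right) 5\right) + \left(-12 + 2 + 6\right)\right) = \frac{13 \left(0 \left(-15\right) - 4\right)}{34} = \frac{13 \left(0 - 4\right)}{34} = \frac{13}{34} \left(-4\right) = - \frac{26}{17}$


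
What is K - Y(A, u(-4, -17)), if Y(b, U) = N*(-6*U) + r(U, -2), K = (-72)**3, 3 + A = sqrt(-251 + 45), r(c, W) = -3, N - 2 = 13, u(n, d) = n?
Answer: -373605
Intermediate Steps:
N = 15 (N = 2 + 13 = 15)
A = -3 + I*sqrt(206) (A = -3 + sqrt(-251 + 45) = -3 + sqrt(-206) = -3 + I*sqrt(206) ≈ -3.0 + 14.353*I)
K = -373248
Y(b, U) = -3 - 90*U (Y(b, U) = 15*(-6*U) - 3 = -90*U - 3 = -3 - 90*U)
K - Y(A, u(-4, -17)) = -373248 - (-3 - 90*(-4)) = -373248 - (-3 + 360) = -373248 - 1*357 = -373248 - 357 = -373605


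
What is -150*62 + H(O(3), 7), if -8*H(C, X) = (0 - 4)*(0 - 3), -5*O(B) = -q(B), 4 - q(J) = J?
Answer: -18603/2 ≈ -9301.5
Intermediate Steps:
q(J) = 4 - J
O(B) = ⅘ - B/5 (O(B) = -(-1)*(4 - B)/5 = -(-4 + B)/5 = ⅘ - B/5)
H(C, X) = -3/2 (H(C, X) = -(0 - 4)*(0 - 3)/8 = -(-1)*(-3)/2 = -⅛*12 = -3/2)
-150*62 + H(O(3), 7) = -150*62 - 3/2 = -9300 - 3/2 = -18603/2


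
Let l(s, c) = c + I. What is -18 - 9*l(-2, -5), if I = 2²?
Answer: -9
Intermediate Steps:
I = 4
l(s, c) = 4 + c (l(s, c) = c + 4 = 4 + c)
-18 - 9*l(-2, -5) = -18 - 9*(4 - 5) = -18 - 9*(-1) = -18 + 9 = -9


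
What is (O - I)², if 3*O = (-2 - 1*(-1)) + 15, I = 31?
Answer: 6241/9 ≈ 693.44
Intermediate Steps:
O = 14/3 (O = ((-2 - 1*(-1)) + 15)/3 = ((-2 + 1) + 15)/3 = (-1 + 15)/3 = (⅓)*14 = 14/3 ≈ 4.6667)
(O - I)² = (14/3 - 1*31)² = (14/3 - 31)² = (-79/3)² = 6241/9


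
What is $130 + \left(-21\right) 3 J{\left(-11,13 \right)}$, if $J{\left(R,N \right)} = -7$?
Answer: $571$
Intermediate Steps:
$130 + \left(-21\right) 3 J{\left(-11,13 \right)} = 130 + \left(-21\right) 3 \left(-7\right) = 130 - -441 = 130 + 441 = 571$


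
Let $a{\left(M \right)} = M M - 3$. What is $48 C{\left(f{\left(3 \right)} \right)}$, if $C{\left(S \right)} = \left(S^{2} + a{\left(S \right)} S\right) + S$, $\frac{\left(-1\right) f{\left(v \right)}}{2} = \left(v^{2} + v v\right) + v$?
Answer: $-3467520$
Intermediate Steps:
$a{\left(M \right)} = -3 + M^{2}$ ($a{\left(M \right)} = M^{2} - 3 = -3 + M^{2}$)
$f{\left(v \right)} = - 4 v^{2} - 2 v$ ($f{\left(v \right)} = - 2 \left(\left(v^{2} + v v\right) + v\right) = - 2 \left(\left(v^{2} + v^{2}\right) + v\right) = - 2 \left(2 v^{2} + v\right) = - 2 \left(v + 2 v^{2}\right) = - 4 v^{2} - 2 v$)
$C{\left(S \right)} = S + S^{2} + S \left(-3 + S^{2}\right)$ ($C{\left(S \right)} = \left(S^{2} + \left(-3 + S^{2}\right) S\right) + S = \left(S^{2} + S \left(-3 + S^{2}\right)\right) + S = S + S^{2} + S \left(-3 + S^{2}\right)$)
$48 C{\left(f{\left(3 \right)} \right)} = 48 \left(-2\right) 3 \left(1 + 2 \cdot 3\right) \left(-2 - 6 \left(1 + 2 \cdot 3\right) + \left(\left(-2\right) 3 \left(1 + 2 \cdot 3\right)\right)^{2}\right) = 48 \left(-2\right) 3 \left(1 + 6\right) \left(-2 - 6 \left(1 + 6\right) + \left(\left(-2\right) 3 \left(1 + 6\right)\right)^{2}\right) = 48 \left(-2\right) 3 \cdot 7 \left(-2 - 6 \cdot 7 + \left(\left(-2\right) 3 \cdot 7\right)^{2}\right) = 48 \left(- 42 \left(-2 - 42 + \left(-42\right)^{2}\right)\right) = 48 \left(- 42 \left(-2 - 42 + 1764\right)\right) = 48 \left(\left(-42\right) 1720\right) = 48 \left(-72240\right) = -3467520$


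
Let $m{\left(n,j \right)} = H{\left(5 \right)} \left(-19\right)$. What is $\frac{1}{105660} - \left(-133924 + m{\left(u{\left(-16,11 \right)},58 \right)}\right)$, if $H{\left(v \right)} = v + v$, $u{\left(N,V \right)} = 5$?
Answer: $\frac{14170485241}{105660} \approx 1.3411 \cdot 10^{5}$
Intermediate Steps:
$H{\left(v \right)} = 2 v$
$m{\left(n,j \right)} = -190$ ($m{\left(n,j \right)} = 2 \cdot 5 \left(-19\right) = 10 \left(-19\right) = -190$)
$\frac{1}{105660} - \left(-133924 + m{\left(u{\left(-16,11 \right)},58 \right)}\right) = \frac{1}{105660} - \left(-133924 - 190\right) = \frac{1}{105660} - -134114 = \frac{1}{105660} + 134114 = \frac{14170485241}{105660}$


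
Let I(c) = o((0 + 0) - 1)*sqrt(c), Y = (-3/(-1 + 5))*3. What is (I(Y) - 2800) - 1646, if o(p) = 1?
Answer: -4446 + 3*I/2 ≈ -4446.0 + 1.5*I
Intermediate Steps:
Y = -9/4 (Y = (-3/4)*3 = ((1/4)*(-3))*3 = -3/4*3 = -9/4 ≈ -2.2500)
I(c) = sqrt(c) (I(c) = 1*sqrt(c) = sqrt(c))
(I(Y) - 2800) - 1646 = (sqrt(-9/4) - 2800) - 1646 = (3*I/2 - 2800) - 1646 = (-2800 + 3*I/2) - 1646 = -4446 + 3*I/2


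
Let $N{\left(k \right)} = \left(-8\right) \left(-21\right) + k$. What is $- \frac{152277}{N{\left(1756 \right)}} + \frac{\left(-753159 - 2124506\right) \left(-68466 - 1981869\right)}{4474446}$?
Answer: $\frac{1891876617997593}{1434805684} \approx 1.3186 \cdot 10^{6}$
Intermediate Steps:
$N{\left(k \right)} = 168 + k$
$- \frac{152277}{N{\left(1756 \right)}} + \frac{\left(-753159 - 2124506\right) \left(-68466 - 1981869\right)}{4474446} = - \frac{152277}{168 + 1756} + \frac{\left(-753159 - 2124506\right) \left(-68466 - 1981869\right)}{4474446} = - \frac{152277}{1924} + \left(-2877665\right) \left(-2050335\right) \frac{1}{4474446} = \left(-152277\right) \frac{1}{1924} + 5900177267775 \cdot \frac{1}{4474446} = - \frac{152277}{1924} + \frac{1966725755925}{1491482} = \frac{1891876617997593}{1434805684}$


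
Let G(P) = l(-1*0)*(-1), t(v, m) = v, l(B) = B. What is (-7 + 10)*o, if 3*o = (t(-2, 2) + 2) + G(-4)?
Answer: 0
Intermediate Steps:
G(P) = 0 (G(P) = -1*0*(-1) = 0*(-1) = 0)
o = 0 (o = ((-2 + 2) + 0)/3 = (0 + 0)/3 = (1/3)*0 = 0)
(-7 + 10)*o = (-7 + 10)*0 = 3*0 = 0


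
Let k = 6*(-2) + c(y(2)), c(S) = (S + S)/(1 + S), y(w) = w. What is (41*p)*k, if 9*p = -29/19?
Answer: 38048/513 ≈ 74.168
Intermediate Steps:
p = -29/171 (p = (-29/19)/9 = (-29*1/19)/9 = (⅑)*(-29/19) = -29/171 ≈ -0.16959)
c(S) = 2*S/(1 + S) (c(S) = (2*S)/(1 + S) = 2*S/(1 + S))
k = -32/3 (k = 6*(-2) + 2*2/(1 + 2) = -12 + 2*2/3 = -12 + 2*2*(⅓) = -12 + 4/3 = -32/3 ≈ -10.667)
(41*p)*k = (41*(-29/171))*(-32/3) = -1189/171*(-32/3) = 38048/513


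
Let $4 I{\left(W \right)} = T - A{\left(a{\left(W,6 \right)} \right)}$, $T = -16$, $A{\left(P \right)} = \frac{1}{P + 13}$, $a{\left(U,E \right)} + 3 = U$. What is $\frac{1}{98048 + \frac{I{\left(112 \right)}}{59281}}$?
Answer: $\frac{28929128}{2836443140191} \approx 1.0199 \cdot 10^{-5}$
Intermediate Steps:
$a{\left(U,E \right)} = -3 + U$
$A{\left(P \right)} = \frac{1}{13 + P}$
$I{\left(W \right)} = -4 - \frac{1}{4 \left(10 + W\right)}$ ($I{\left(W \right)} = \frac{-16 - \frac{1}{13 + \left(-3 + W\right)}}{4} = \frac{-16 - \frac{1}{10 + W}}{4} = -4 - \frac{1}{4 \left(10 + W\right)}$)
$\frac{1}{98048 + \frac{I{\left(112 \right)}}{59281}} = \frac{1}{98048 + \frac{\frac{1}{4} \frac{1}{10 + 112} \left(-161 - 1792\right)}{59281}} = \frac{1}{98048 + \frac{-161 - 1792}{4 \cdot 122} \cdot \frac{1}{59281}} = \frac{1}{98048 + \frac{1}{4} \cdot \frac{1}{122} \left(-1953\right) \frac{1}{59281}} = \frac{1}{98048 - \frac{1953}{28929128}} = \frac{1}{\frac{2836443140191}{28929128}} = \frac{28929128}{2836443140191}$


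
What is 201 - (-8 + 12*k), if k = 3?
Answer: 173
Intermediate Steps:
201 - (-8 + 12*k) = 201 - (-8 + 12*3) = 201 - (-8 + 36) = 201 - 1*28 = 201 - 28 = 173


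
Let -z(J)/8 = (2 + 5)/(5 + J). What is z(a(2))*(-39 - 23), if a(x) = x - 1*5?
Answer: 1736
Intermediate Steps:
a(x) = -5 + x (a(x) = x - 5 = -5 + x)
z(J) = -56/(5 + J) (z(J) = -8*(2 + 5)/(5 + J) = -56/(5 + J))
z(a(2))*(-39 - 23) = (-56/(5 + (-5 + 2)))*(-39 - 23) = -56/(5 - 3)*(-62) = -56/2*(-62) = -56*1/2*(-62) = -28*(-62) = 1736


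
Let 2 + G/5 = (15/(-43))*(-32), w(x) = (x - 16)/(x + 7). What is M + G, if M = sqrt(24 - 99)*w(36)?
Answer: 1970/43 + 100*I*sqrt(3)/43 ≈ 45.814 + 4.028*I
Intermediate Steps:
w(x) = (-16 + x)/(7 + x)
G = 1970/43 (G = -10 + 5*((15/(-43))*(-32)) = -10 + 5*((15*(-1/43))*(-32)) = -10 + 5*(-15/43*(-32)) = -10 + 5*(480/43) = -10 + 2400/43 = 1970/43 ≈ 45.814)
M = 100*I*sqrt(3)/43 (M = sqrt(24 - 99)*((-16 + 36)/(7 + 36)) = sqrt(-75)*(20/43) = (5*I*sqrt(3))*((1/43)*20) = (5*I*sqrt(3))*(20/43) = 100*I*sqrt(3)/43 ≈ 4.028*I)
M + G = 100*I*sqrt(3)/43 + 1970/43 = 1970/43 + 100*I*sqrt(3)/43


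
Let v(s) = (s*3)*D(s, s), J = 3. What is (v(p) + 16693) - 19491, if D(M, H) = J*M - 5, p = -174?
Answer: 272296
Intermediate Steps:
D(M, H) = -5 + 3*M (D(M, H) = 3*M - 5 = -5 + 3*M)
v(s) = 3*s*(-5 + 3*s) (v(s) = (s*3)*(-5 + 3*s) = (3*s)*(-5 + 3*s) = 3*s*(-5 + 3*s))
(v(p) + 16693) - 19491 = (3*(-174)*(-5 + 3*(-174)) + 16693) - 19491 = (3*(-174)*(-5 - 522) + 16693) - 19491 = (3*(-174)*(-527) + 16693) - 19491 = (275094 + 16693) - 19491 = 291787 - 19491 = 272296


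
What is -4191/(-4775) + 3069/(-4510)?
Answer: 77217/391550 ≈ 0.19721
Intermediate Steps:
-4191/(-4775) + 3069/(-4510) = -4191*(-1/4775) + 3069*(-1/4510) = 4191/4775 - 279/410 = 77217/391550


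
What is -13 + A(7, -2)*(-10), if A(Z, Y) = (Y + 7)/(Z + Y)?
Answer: -23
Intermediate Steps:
A(Z, Y) = (7 + Y)/(Y + Z)
-13 + A(7, -2)*(-10) = -13 + ((7 - 2)/(-2 + 7))*(-10) = -13 + (5/5)*(-10) = -13 + ((⅕)*5)*(-10) = -13 + 1*(-10) = -13 - 10 = -23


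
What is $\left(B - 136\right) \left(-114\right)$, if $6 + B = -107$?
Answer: $28386$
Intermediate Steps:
$B = -113$ ($B = -6 - 107 = -113$)
$\left(B - 136\right) \left(-114\right) = \left(-113 - 136\right) \left(-114\right) = \left(-249\right) \left(-114\right) = 28386$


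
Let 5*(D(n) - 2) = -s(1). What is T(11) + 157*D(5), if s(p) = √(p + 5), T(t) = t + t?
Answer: 336 - 157*√6/5 ≈ 259.09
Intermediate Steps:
T(t) = 2*t
s(p) = √(5 + p)
D(n) = 2 - √6/5 (D(n) = 2 + (-√(5 + 1))/5 = 2 + (-√6)/5 = 2 - √6/5)
T(11) + 157*D(5) = 2*11 + 157*(2 - √6/5) = 22 + (314 - 157*√6/5) = 336 - 157*√6/5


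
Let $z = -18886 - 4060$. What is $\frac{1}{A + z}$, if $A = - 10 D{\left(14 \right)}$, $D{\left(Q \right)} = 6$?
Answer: $- \frac{1}{23006} \approx -4.3467 \cdot 10^{-5}$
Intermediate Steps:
$z = -22946$
$A = -60$ ($A = \left(-10\right) 6 = -60$)
$\frac{1}{A + z} = \frac{1}{-60 - 22946} = \frac{1}{-23006} = - \frac{1}{23006}$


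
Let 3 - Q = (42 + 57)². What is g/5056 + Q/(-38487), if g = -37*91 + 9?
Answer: -13283443/32431712 ≈ -0.40958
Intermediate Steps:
Q = -9798 (Q = 3 - (42 + 57)² = 3 - 1*99² = 3 - 1*9801 = 3 - 9801 = -9798)
g = -3358 (g = -3367 + 9 = -3358)
g/5056 + Q/(-38487) = -3358/5056 - 9798/(-38487) = -3358*1/5056 - 9798*(-1/38487) = -1679/2528 + 3266/12829 = -13283443/32431712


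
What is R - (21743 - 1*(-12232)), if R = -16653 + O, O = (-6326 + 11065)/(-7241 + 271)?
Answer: -352881899/6970 ≈ -50629.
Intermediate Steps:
O = -4739/6970 (O = 4739/(-6970) = 4739*(-1/6970) = -4739/6970 ≈ -0.67991)
R = -116076149/6970 (R = -16653 - 4739/6970 = -116076149/6970 ≈ -16654.)
R - (21743 - 1*(-12232)) = -116076149/6970 - (21743 - 1*(-12232)) = -116076149/6970 - (21743 + 12232) = -116076149/6970 - 1*33975 = -116076149/6970 - 33975 = -352881899/6970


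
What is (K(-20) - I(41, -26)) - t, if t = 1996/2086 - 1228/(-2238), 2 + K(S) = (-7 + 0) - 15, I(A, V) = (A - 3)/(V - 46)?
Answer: -349823923/14005404 ≈ -24.978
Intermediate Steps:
I(A, V) = (-3 + A)/(-46 + V)
K(S) = -24 (K(S) = -2 + ((-7 + 0) - 15) = -2 + (-7 - 15) = -2 - 22 = -24)
t = 1757164/1167117 (t = 1996*(1/2086) - 1228*(-1/2238) = 998/1043 + 614/1119 = 1757164/1167117 ≈ 1.5056)
(K(-20) - I(41, -26)) - t = (-24 - (-3 + 41)/(-46 - 26)) - 1*1757164/1167117 = (-24 - 38/(-72)) - 1757164/1167117 = (-24 - (-1)*38/72) - 1757164/1167117 = (-24 - 1*(-19/36)) - 1757164/1167117 = (-24 + 19/36) - 1757164/1167117 = -845/36 - 1757164/1167117 = -349823923/14005404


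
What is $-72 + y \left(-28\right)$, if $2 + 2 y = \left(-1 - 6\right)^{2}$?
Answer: $-730$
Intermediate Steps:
$y = \frac{47}{2}$ ($y = -1 + \frac{\left(-1 - 6\right)^{2}}{2} = -1 + \frac{\left(-7\right)^{2}}{2} = -1 + \frac{1}{2} \cdot 49 = -1 + \frac{49}{2} = \frac{47}{2} \approx 23.5$)
$-72 + y \left(-28\right) = -72 + \frac{47}{2} \left(-28\right) = -72 - 658 = -730$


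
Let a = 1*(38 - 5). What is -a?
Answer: -33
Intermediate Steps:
a = 33 (a = 1*33 = 33)
-a = -1*33 = -33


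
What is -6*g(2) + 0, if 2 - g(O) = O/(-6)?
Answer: -14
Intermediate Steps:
g(O) = 2 + O/6 (g(O) = 2 - O/(-6) = 2 - O*(-1)/6 = 2 - (-1)*O/6 = 2 + O/6)
-6*g(2) + 0 = -6*(2 + (⅙)*2) + 0 = -6*(2 + ⅓) + 0 = -6*7/3 + 0 = -14 + 0 = -14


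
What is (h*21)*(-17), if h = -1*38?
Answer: 13566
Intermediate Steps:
h = -38
(h*21)*(-17) = -38*21*(-17) = -798*(-17) = 13566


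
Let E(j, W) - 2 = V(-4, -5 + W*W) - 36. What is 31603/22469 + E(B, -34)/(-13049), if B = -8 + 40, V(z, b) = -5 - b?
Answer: 439125657/293197981 ≈ 1.4977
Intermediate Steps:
B = 32
E(j, W) = -34 - W² (E(j, W) = 2 + ((-5 - (-5 + W*W)) - 36) = 2 + ((-5 - (-5 + W²)) - 36) = 2 + ((-5 + (5 - W²)) - 36) = 2 + (-W² - 36) = 2 + (-36 - W²) = -34 - W²)
31603/22469 + E(B, -34)/(-13049) = 31603/22469 + (-34 - 1*(-34)²)/(-13049) = 31603*(1/22469) + (-34 - 1*1156)*(-1/13049) = 31603/22469 + (-34 - 1156)*(-1/13049) = 31603/22469 - 1190*(-1/13049) = 31603/22469 + 1190/13049 = 439125657/293197981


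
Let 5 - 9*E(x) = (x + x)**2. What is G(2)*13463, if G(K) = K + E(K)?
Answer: 94241/9 ≈ 10471.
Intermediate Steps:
E(x) = 5/9 - 4*x**2/9 (E(x) = 5/9 - (x + x)**2/9 = 5/9 - 4*x**2/9)
G(K) = 5/9 + K - 4*K**2/9 (G(K) = K + (5/9 - 4*K**2/9) = 5/9 + K - 4*K**2/9)
G(2)*13463 = (5/9 + 2 - 4/9*2**2)*13463 = (5/9 + 2 - 4/9*4)*13463 = (5/9 + 2 - 16/9)*13463 = (7/9)*13463 = 94241/9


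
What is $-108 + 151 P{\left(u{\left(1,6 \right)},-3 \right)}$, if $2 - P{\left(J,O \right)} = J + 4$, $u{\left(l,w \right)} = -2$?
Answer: $-108$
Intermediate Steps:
$P{\left(J,O \right)} = -2 - J$ ($P{\left(J,O \right)} = 2 - \left(J + 4\right) = 2 - \left(4 + J\right) = -2 - J$)
$-108 + 151 P{\left(u{\left(1,6 \right)},-3 \right)} = -108 + 151 \left(-2 - -2\right) = -108 + 151 \left(-2 + 2\right) = -108 + 151 \cdot 0 = -108 + 0 = -108$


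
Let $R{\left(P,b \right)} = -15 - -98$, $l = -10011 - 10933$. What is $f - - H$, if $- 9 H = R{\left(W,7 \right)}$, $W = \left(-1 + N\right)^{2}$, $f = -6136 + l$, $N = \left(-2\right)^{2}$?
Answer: $- \frac{243803}{9} \approx -27089.0$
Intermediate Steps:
$N = 4$
$l = -20944$ ($l = -10011 - 10933 = -20944$)
$f = -27080$ ($f = -6136 - 20944 = -27080$)
$W = 9$ ($W = \left(-1 + 4\right)^{2} = 3^{2} = 9$)
$R{\left(P,b \right)} = 83$ ($R{\left(P,b \right)} = -15 + 98 = 83$)
$H = - \frac{83}{9}$ ($H = \left(- \frac{1}{9}\right) 83 = - \frac{83}{9} \approx -9.2222$)
$f - - H = -27080 - \left(-1\right) \left(- \frac{83}{9}\right) = -27080 - \frac{83}{9} = - \frac{243803}{9}$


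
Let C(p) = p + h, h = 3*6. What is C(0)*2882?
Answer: 51876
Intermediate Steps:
h = 18
C(p) = 18 + p (C(p) = p + 18 = 18 + p)
C(0)*2882 = (18 + 0)*2882 = 18*2882 = 51876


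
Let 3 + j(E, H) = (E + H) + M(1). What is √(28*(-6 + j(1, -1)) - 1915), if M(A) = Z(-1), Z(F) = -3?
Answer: I*√2251 ≈ 47.445*I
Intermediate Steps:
M(A) = -3
j(E, H) = -6 + E + H (j(E, H) = -3 + ((E + H) - 3) = -3 + (-3 + E + H) = -6 + E + H)
√(28*(-6 + j(1, -1)) - 1915) = √(28*(-6 + (-6 + 1 - 1)) - 1915) = √(28*(-6 - 6) - 1915) = √(28*(-12) - 1915) = √(-336 - 1915) = √(-2251) = I*√2251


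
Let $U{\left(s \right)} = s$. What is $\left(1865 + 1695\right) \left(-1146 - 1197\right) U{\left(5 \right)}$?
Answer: $-41705400$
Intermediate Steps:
$\left(1865 + 1695\right) \left(-1146 - 1197\right) U{\left(5 \right)} = \left(1865 + 1695\right) \left(-1146 - 1197\right) 5 = 3560 \left(-2343\right) 5 = \left(-8341080\right) 5 = -41705400$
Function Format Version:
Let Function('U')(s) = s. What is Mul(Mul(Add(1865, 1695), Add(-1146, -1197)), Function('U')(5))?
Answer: -41705400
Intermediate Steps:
Mul(Mul(Add(1865, 1695), Add(-1146, -1197)), Function('U')(5)) = Mul(Mul(Add(1865, 1695), Add(-1146, -1197)), 5) = Mul(Mul(3560, -2343), 5) = Mul(-8341080, 5) = -41705400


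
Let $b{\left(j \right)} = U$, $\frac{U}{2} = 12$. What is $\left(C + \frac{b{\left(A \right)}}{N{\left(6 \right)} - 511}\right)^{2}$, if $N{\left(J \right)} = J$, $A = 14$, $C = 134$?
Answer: $\frac{4575981316}{255025} \approx 17943.0$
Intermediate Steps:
$U = 24$ ($U = 2 \cdot 12 = 24$)
$b{\left(j \right)} = 24$
$\left(C + \frac{b{\left(A \right)}}{N{\left(6 \right)} - 511}\right)^{2} = \left(134 + \frac{24}{6 - 511}\right)^{2} = \left(134 + \frac{24}{-505}\right)^{2} = \left(134 + 24 \left(- \frac{1}{505}\right)\right)^{2} = \left(134 - \frac{24}{505}\right)^{2} = \left(\frac{67646}{505}\right)^{2} = \frac{4575981316}{255025}$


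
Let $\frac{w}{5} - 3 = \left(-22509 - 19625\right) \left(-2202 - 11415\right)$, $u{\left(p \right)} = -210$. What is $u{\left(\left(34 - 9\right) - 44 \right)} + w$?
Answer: $2868693195$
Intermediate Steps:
$w = 2868693405$ ($w = 15 + 5 \left(-22509 - 19625\right) \left(-2202 - 11415\right) = 15 + 5 \left(\left(-42134\right) \left(-13617\right)\right) = 15 + 5 \cdot 573738678 = 15 + 2868693390 = 2868693405$)
$u{\left(\left(34 - 9\right) - 44 \right)} + w = -210 + 2868693405 = 2868693195$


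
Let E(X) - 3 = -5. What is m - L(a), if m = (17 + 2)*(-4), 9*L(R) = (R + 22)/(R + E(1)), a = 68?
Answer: -2513/33 ≈ -76.151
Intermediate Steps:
E(X) = -2 (E(X) = 3 - 5 = -2)
L(R) = (22 + R)/(9*(-2 + R)) (L(R) = ((R + 22)/(R - 2))/9 = ((22 + R)/(-2 + R))/9 = (22 + R)/(9*(-2 + R)))
m = -76 (m = 19*(-4) = -76)
m - L(a) = -76 - (22 + 68)/(9*(-2 + 68)) = -76 - 90/(9*66) = -76 - 1*5/33 = -76 - 5/33 = -2513/33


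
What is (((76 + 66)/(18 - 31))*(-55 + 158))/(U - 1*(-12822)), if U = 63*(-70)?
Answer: -7313/54678 ≈ -0.13375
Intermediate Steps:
U = -4410
(((76 + 66)/(18 - 31))*(-55 + 158))/(U - 1*(-12822)) = (((76 + 66)/(18 - 31))*(-55 + 158))/(-4410 - 1*(-12822)) = ((142/(-13))*103)/(-4410 + 12822) = ((142*(-1/13))*103)/8412 = -142/13*103*(1/8412) = -14626/13*1/8412 = -7313/54678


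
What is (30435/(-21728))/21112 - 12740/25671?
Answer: -5844893665525/11775840550656 ≈ -0.49635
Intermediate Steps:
(30435/(-21728))/21112 - 12740/25671 = (30435*(-1/21728))*(1/21112) - 12740*1/25671 = -30435/21728*1/21112 - 12740/25671 = -30435/458721536 - 12740/25671 = -5844893665525/11775840550656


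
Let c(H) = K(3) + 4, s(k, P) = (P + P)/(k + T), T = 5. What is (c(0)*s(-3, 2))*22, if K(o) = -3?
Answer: 44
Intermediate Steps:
s(k, P) = 2*P/(5 + k) (s(k, P) = (P + P)/(k + 5) = (2*P)/(5 + k) = 2*P/(5 + k))
c(H) = 1 (c(H) = -3 + 4 = 1)
(c(0)*s(-3, 2))*22 = (1*(2*2/(5 - 3)))*22 = (1*(2*2/2))*22 = (1*(2*2*(1/2)))*22 = (1*2)*22 = 2*22 = 44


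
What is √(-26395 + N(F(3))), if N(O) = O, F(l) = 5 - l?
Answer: I*√26393 ≈ 162.46*I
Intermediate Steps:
√(-26395 + N(F(3))) = √(-26395 + (5 - 1*3)) = √(-26395 + (5 - 3)) = √(-26395 + 2) = √(-26393) = I*√26393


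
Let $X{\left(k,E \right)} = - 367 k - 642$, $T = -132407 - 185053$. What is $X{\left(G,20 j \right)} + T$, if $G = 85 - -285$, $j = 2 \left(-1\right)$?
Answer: $-453892$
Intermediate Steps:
$j = -2$
$T = -317460$
$G = 370$ ($G = 85 + 285 = 370$)
$X{\left(k,E \right)} = -642 - 367 k$
$X{\left(G,20 j \right)} + T = \left(-642 - 135790\right) - 317460 = -136432 - 317460 = -453892$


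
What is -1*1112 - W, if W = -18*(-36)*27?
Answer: -18608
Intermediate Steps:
W = 17496 (W = 648*27 = 17496)
-1*1112 - W = -1*1112 - 1*17496 = -1112 - 17496 = -18608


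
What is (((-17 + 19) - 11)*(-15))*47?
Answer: 6345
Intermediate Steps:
(((-17 + 19) - 11)*(-15))*47 = ((2 - 11)*(-15))*47 = -9*(-15)*47 = 135*47 = 6345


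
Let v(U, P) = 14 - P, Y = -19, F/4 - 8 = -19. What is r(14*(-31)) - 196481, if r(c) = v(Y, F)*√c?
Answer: -196481 + 58*I*√434 ≈ -1.9648e+5 + 1208.3*I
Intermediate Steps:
F = -44 (F = 32 + 4*(-19) = 32 - 76 = -44)
r(c) = 58*√c (r(c) = (14 - 1*(-44))*√c = (14 + 44)*√c = 58*√c)
r(14*(-31)) - 196481 = 58*√(14*(-31)) - 196481 = 58*√(-434) - 196481 = 58*(I*√434) - 196481 = 58*I*√434 - 196481 = -196481 + 58*I*√434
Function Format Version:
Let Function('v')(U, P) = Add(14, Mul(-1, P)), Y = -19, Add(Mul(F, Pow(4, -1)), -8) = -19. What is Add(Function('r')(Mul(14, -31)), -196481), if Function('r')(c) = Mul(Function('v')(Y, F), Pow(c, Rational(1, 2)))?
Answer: Add(-196481, Mul(58, I, Pow(434, Rational(1, 2)))) ≈ Add(-1.9648e+5, Mul(1208.3, I))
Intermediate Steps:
F = -44 (F = Add(32, Mul(4, -19)) = Add(32, -76) = -44)
Function('r')(c) = Mul(58, Pow(c, Rational(1, 2))) (Function('r')(c) = Mul(Add(14, Mul(-1, -44)), Pow(c, Rational(1, 2))) = Mul(Add(14, 44), Pow(c, Rational(1, 2))) = Mul(58, Pow(c, Rational(1, 2))))
Add(Function('r')(Mul(14, -31)), -196481) = Add(Mul(58, Pow(Mul(14, -31), Rational(1, 2))), -196481) = Add(Mul(58, Pow(-434, Rational(1, 2))), -196481) = Add(Mul(58, Mul(I, Pow(434, Rational(1, 2)))), -196481) = Add(Mul(58, I, Pow(434, Rational(1, 2))), -196481) = Add(-196481, Mul(58, I, Pow(434, Rational(1, 2))))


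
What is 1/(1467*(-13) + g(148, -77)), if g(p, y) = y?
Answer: -1/19148 ≈ -5.2225e-5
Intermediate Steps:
1/(1467*(-13) + g(148, -77)) = 1/(1467*(-13) - 77) = 1/(-19071 - 77) = 1/(-19148) = -1/19148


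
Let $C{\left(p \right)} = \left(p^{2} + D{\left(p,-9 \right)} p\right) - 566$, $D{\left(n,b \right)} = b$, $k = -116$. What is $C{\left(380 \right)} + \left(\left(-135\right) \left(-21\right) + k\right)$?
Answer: $143133$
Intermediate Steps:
$C{\left(p \right)} = -566 + p^{2} - 9 p$ ($C{\left(p \right)} = \left(p^{2} - 9 p\right) - 566 = -566 + p^{2} - 9 p$)
$C{\left(380 \right)} + \left(\left(-135\right) \left(-21\right) + k\right) = \left(-566 + 380^{2} - 3420\right) - -2719 = \left(-566 + 144400 - 3420\right) + \left(2835 - 116\right) = 140414 + 2719 = 143133$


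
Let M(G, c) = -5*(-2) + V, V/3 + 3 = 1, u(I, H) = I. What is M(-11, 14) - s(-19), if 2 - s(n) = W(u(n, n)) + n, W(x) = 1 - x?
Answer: 3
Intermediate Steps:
V = -6 (V = -9 + 3*1 = -9 + 3 = -6)
M(G, c) = 4 (M(G, c) = -5*(-2) - 6 = 10 - 6 = 4)
s(n) = 1 (s(n) = 2 - ((1 - n) + n) = 2 - 1*1 = 2 - 1 = 1)
M(-11, 14) - s(-19) = 4 - 1*1 = 4 - 1 = 3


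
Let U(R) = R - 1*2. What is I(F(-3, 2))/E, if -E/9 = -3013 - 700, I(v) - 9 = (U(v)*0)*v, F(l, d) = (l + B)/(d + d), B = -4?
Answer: 1/3713 ≈ 0.00026932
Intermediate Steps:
U(R) = -2 + R (U(R) = R - 2 = -2 + R)
F(l, d) = (-4 + l)/(2*d) (F(l, d) = (l - 4)/(d + d) = (-4 + l)/((2*d)) = (-4 + l)*(1/(2*d)) = (-4 + l)/(2*d))
I(v) = 9 (I(v) = 9 + ((-2 + v)*0)*v = 9 + 0*v = 9 + 0 = 9)
E = 33417 (E = -9*(-3013 - 700) = -9*(-3713) = 33417)
I(F(-3, 2))/E = 9/33417 = 9*(1/33417) = 1/3713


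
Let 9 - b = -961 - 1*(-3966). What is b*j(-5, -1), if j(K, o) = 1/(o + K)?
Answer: 1498/3 ≈ 499.33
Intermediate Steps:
j(K, o) = 1/(K + o)
b = -2996 (b = 9 - (-961 - 1*(-3966)) = 9 - (-961 + 3966) = 9 - 1*3005 = 9 - 3005 = -2996)
b*j(-5, -1) = -2996/(-5 - 1) = -2996/(-6) = -2996*(-⅙) = 1498/3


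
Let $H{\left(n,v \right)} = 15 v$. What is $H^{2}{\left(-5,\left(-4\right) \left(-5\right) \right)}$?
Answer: $90000$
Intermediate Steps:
$H^{2}{\left(-5,\left(-4\right) \left(-5\right) \right)} = \left(15 \left(\left(-4\right) \left(-5\right)\right)\right)^{2} = \left(15 \cdot 20\right)^{2} = 300^{2} = 90000$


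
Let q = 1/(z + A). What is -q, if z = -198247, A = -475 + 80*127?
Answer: 1/188562 ≈ 5.3033e-6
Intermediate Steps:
A = 9685 (A = -475 + 10160 = 9685)
q = -1/188562 (q = 1/(-198247 + 9685) = 1/(-188562) = -1/188562 ≈ -5.3033e-6)
-q = -1*(-1/188562) = 1/188562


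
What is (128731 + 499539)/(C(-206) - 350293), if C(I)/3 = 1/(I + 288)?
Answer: -51518140/28724023 ≈ -1.7936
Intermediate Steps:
C(I) = 3/(288 + I) (C(I) = 3/(I + 288) = 3/(288 + I))
(128731 + 499539)/(C(-206) - 350293) = (128731 + 499539)/(3/(288 - 206) - 350293) = 628270/(3/82 - 350293) = 628270/(-28724023/82) = 628270*(-82/28724023) = -51518140/28724023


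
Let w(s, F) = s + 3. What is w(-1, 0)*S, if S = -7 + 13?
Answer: 12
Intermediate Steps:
w(s, F) = 3 + s
S = 6
w(-1, 0)*S = (3 - 1)*6 = 2*6 = 12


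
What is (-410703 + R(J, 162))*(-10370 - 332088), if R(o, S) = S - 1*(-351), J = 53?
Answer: 140472847020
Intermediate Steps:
R(o, S) = 351 + S (R(o, S) = S + 351 = 351 + S)
(-410703 + R(J, 162))*(-10370 - 332088) = (-410703 + (351 + 162))*(-10370 - 332088) = (-410703 + 513)*(-342458) = -410190*(-342458) = 140472847020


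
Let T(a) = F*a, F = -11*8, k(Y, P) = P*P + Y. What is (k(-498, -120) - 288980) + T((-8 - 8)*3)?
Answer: -270854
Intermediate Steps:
k(Y, P) = Y + P**2 (k(Y, P) = P**2 + Y = Y + P**2)
F = -88
T(a) = -88*a
(k(-498, -120) - 288980) + T((-8 - 8)*3) = ((-498 + (-120)**2) - 288980) - 88*(-8 - 8)*3 = ((-498 + 14400) - 288980) - (-1408)*3 = (13902 - 288980) - 88*(-48) = -275078 + 4224 = -270854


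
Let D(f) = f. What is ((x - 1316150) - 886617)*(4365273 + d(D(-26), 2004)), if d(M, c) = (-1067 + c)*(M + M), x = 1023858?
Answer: -5088818465041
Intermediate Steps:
d(M, c) = 2*M*(-1067 + c) (d(M, c) = (-1067 + c)*(2*M) = 2*M*(-1067 + c))
((x - 1316150) - 886617)*(4365273 + d(D(-26), 2004)) = ((1023858 - 1316150) - 886617)*(4365273 + 2*(-26)*(-1067 + 2004)) = (-292292 - 886617)*(4365273 + 2*(-26)*937) = -1178909*(4365273 - 48724) = -1178909*4316549 = -5088818465041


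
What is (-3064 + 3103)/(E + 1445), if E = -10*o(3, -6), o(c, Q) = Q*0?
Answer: 39/1445 ≈ 0.026990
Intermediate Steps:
o(c, Q) = 0
E = 0 (E = -10*0 = 0)
(-3064 + 3103)/(E + 1445) = (-3064 + 3103)/(0 + 1445) = 39/1445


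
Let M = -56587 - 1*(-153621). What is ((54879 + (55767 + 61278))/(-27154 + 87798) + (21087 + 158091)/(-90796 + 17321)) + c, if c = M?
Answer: 108091900038467/1113954475 ≈ 97034.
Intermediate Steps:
M = 97034 (M = -56587 + 153621 = 97034)
c = 97034
((54879 + (55767 + 61278))/(-27154 + 87798) + (21087 + 158091)/(-90796 + 17321)) + c = ((54879 + (55767 + 61278))/(-27154 + 87798) + (21087 + 158091)/(-90796 + 17321)) + 97034 = ((54879 + 117045)/60644 + 179178/(-73475)) + 97034 = (171924*(1/60644) + 179178*(-1/73475)) + 97034 = (42981/15161 - 179178/73475) + 97034 = 441511317/1113954475 + 97034 = 108091900038467/1113954475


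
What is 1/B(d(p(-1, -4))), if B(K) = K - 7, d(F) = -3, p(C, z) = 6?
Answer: -⅒ ≈ -0.10000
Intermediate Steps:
B(K) = -7 + K
1/B(d(p(-1, -4))) = 1/(-7 - 3) = 1/(-10) = -⅒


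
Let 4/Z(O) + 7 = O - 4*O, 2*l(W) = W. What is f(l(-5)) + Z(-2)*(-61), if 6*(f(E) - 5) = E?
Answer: 2983/12 ≈ 248.58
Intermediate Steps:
l(W) = W/2
f(E) = 5 + E/6
Z(O) = 4/(-7 - 3*O) (Z(O) = 4/(-7 + (O - 4*O)) = 4/(-7 - 3*O))
f(l(-5)) + Z(-2)*(-61) = (5 + ((1/2)*(-5))/6) - 4/(7 + 3*(-2))*(-61) = (5 + (1/6)*(-5/2)) - 4/(7 - 6)*(-61) = (5 - 5/12) - 4/1*(-61) = 55/12 - 4*1*(-61) = 55/12 - 4*(-61) = 55/12 + 244 = 2983/12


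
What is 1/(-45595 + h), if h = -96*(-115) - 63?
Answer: -1/34618 ≈ -2.8887e-5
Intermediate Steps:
h = 10977 (h = 11040 - 63 = 10977)
1/(-45595 + h) = 1/(-45595 + 10977) = 1/(-34618) = -1/34618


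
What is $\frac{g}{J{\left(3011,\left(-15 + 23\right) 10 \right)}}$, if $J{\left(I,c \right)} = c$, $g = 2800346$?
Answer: $\frac{1400173}{40} \approx 35004.0$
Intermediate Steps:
$\frac{g}{J{\left(3011,\left(-15 + 23\right) 10 \right)}} = \frac{2800346}{\left(-15 + 23\right) 10} = \frac{2800346}{8 \cdot 10} = \frac{2800346}{80} = 2800346 \cdot \frac{1}{80} = \frac{1400173}{40}$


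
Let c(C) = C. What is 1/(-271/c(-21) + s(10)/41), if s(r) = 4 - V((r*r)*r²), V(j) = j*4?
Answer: -861/828805 ≈ -0.0010388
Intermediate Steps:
V(j) = 4*j
s(r) = 4 - 4*r⁴ (s(r) = 4 - 4*(r*r)*r² = 4 - 4*r²*r² = 4 - 4*r⁴)
1/(-271/c(-21) + s(10)/41) = 1/(-271/(-21) + (4 - 4*10⁴)/41) = 1/(-271*(-1/21) + (4 - 4*10000)*(1/41)) = 1/(271/21 + (4 - 40000)*(1/41)) = 1/(271/21 - 39996*1/41) = 1/(271/21 - 39996/41) = 1/(-828805/861) = -861/828805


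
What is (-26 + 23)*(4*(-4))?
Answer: 48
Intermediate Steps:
(-26 + 23)*(4*(-4)) = -3*(-16) = 48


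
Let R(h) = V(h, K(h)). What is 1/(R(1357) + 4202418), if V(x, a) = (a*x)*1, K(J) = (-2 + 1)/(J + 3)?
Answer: 1360/5715287123 ≈ 2.3796e-7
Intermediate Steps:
K(J) = -1/(3 + J)
V(x, a) = a*x
R(h) = -h/(3 + h) (R(h) = (-1/(3 + h))*h = -h/(3 + h))
1/(R(1357) + 4202418) = 1/(-1*1357/(3 + 1357) + 4202418) = 1/(-1*1357/1360 + 4202418) = 1/(-1*1357*1/1360 + 4202418) = 1/(-1357/1360 + 4202418) = 1/(5715287123/1360) = 1360/5715287123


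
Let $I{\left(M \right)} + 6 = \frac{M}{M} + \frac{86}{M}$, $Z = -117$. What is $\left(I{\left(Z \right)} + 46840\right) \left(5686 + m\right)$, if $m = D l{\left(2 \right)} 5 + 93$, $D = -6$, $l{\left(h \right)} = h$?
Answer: $\frac{31337883871}{117} \approx 2.6785 \cdot 10^{8}$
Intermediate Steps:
$I{\left(M \right)} = -5 + \frac{86}{M}$ ($I{\left(M \right)} = -6 + \left(\frac{M}{M} + \frac{86}{M}\right) = -6 + \left(1 + \frac{86}{M}\right) = -5 + \frac{86}{M}$)
$m = 33$ ($m = - 6 \cdot 2 \cdot 5 + 93 = \left(-6\right) 10 + 93 = -60 + 93 = 33$)
$\left(I{\left(Z \right)} + 46840\right) \left(5686 + m\right) = \left(\left(-5 + \frac{86}{-117}\right) + 46840\right) \left(5686 + 33\right) = \left(\left(-5 + 86 \left(- \frac{1}{117}\right)\right) + 46840\right) 5719 = \left(\left(-5 - \frac{86}{117}\right) + 46840\right) 5719 = \left(- \frac{671}{117} + 46840\right) 5719 = \frac{5479609}{117} \cdot 5719 = \frac{31337883871}{117}$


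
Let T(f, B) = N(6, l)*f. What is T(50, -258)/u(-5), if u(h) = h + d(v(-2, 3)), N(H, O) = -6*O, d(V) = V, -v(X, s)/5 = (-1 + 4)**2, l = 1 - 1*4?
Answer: -18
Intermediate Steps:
l = -3 (l = 1 - 4 = -3)
v(X, s) = -45 (v(X, s) = -5*(-1 + 4)**2 = -5*3**2 = -5*9 = -45)
T(f, B) = 18*f (T(f, B) = (-6*(-3))*f = 18*f)
u(h) = -45 + h (u(h) = h - 45 = -45 + h)
T(50, -258)/u(-5) = (18*50)/(-45 - 5) = 900/(-50) = 900*(-1/50) = -18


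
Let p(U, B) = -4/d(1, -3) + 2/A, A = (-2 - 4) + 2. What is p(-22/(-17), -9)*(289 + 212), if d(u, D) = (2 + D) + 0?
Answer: 3507/2 ≈ 1753.5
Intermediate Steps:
d(u, D) = 2 + D
A = -4 (A = -6 + 2 = -4)
p(U, B) = 7/2 (p(U, B) = -4/(2 - 3) + 2/(-4) = -4/(-1) + 2*(-1/4) = -4*(-1) - 1/2 = 4 - 1/2 = 7/2)
p(-22/(-17), -9)*(289 + 212) = 7*(289 + 212)/2 = (7/2)*501 = 3507/2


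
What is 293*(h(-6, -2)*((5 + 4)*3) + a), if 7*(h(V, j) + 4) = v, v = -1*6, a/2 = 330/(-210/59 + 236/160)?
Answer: -4517720706/34433 ≈ -1.3120e+5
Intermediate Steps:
a = -1557600/4919 (a = 2*(330/(-210/59 + 236/160)) = 2*(330/(-210*1/59 + 236*(1/160))) = 2*(330/(-210/59 + 59/40)) = 2*(330/(-4919/2360)) = 2*(330*(-2360/4919)) = 2*(-778800/4919) = -1557600/4919 ≈ -316.65)
v = -6
h(V, j) = -34/7 (h(V, j) = -4 + (⅐)*(-6) = -4 - 6/7 = -34/7)
293*(h(-6, -2)*((5 + 4)*3) + a) = 293*(-34*(5 + 4)*3/7 - 1557600/4919) = 293*(-306*3/7 - 1557600/4919) = 293*(-34/7*27 - 1557600/4919) = 293*(-918/7 - 1557600/4919) = 293*(-15418842/34433) = -4517720706/34433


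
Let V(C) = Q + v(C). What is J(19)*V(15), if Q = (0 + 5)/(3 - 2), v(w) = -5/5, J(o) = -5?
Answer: -20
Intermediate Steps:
v(w) = -1 (v(w) = -5*⅕ = -1)
Q = 5 (Q = 5/1 = 5*1 = 5)
V(C) = 4 (V(C) = 5 - 1 = 4)
J(19)*V(15) = -5*4 = -20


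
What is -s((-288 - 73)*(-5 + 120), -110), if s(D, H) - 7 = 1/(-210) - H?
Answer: -24569/210 ≈ -117.00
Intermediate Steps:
s(D, H) = 1469/210 - H (s(D, H) = 7 + (1/(-210) - H) = 7 + (-1/210 - H) = 1469/210 - H)
-s((-288 - 73)*(-5 + 120), -110) = -(1469/210 - 1*(-110)) = -(1469/210 + 110) = -1*24569/210 = -24569/210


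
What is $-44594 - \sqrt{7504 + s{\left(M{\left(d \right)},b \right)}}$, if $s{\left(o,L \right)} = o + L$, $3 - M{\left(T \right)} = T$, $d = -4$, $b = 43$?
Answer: $-44594 - \sqrt{7554} \approx -44681.0$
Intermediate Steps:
$M{\left(T \right)} = 3 - T$
$s{\left(o,L \right)} = L + o$
$-44594 - \sqrt{7504 + s{\left(M{\left(d \right)},b \right)}} = -44594 - \sqrt{7504 + \left(43 + \left(3 - -4\right)\right)} = -44594 - \sqrt{7504 + \left(43 + \left(3 + 4\right)\right)} = -44594 - \sqrt{7504 + \left(43 + 7\right)} = -44594 - \sqrt{7504 + 50} = -44594 - \sqrt{7554}$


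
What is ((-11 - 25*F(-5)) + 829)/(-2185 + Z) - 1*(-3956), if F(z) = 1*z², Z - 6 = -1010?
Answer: 12615491/3189 ≈ 3955.9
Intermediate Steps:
Z = -1004 (Z = 6 - 1010 = -1004)
F(z) = z²
((-11 - 25*F(-5)) + 829)/(-2185 + Z) - 1*(-3956) = ((-11 - 25*(-5)²) + 829)/(-2185 - 1004) - 1*(-3956) = ((-11 - 25*25) + 829)/(-3189) + 3956 = ((-11 - 625) + 829)*(-1/3189) + 3956 = (-636 + 829)*(-1/3189) + 3956 = 193*(-1/3189) + 3956 = -193/3189 + 3956 = 12615491/3189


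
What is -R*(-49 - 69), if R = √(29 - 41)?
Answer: 236*I*√3 ≈ 408.76*I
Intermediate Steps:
R = 2*I*√3 (R = √(-12) = 2*I*√3 ≈ 3.4641*I)
-R*(-49 - 69) = -2*I*√3*(-49 - 69) = -2*I*√3*(-118) = -(-236)*I*√3 = 236*I*√3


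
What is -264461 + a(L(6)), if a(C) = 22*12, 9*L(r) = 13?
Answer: -264197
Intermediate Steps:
L(r) = 13/9 (L(r) = (⅑)*13 = 13/9)
a(C) = 264
-264461 + a(L(6)) = -264461 + 264 = -264197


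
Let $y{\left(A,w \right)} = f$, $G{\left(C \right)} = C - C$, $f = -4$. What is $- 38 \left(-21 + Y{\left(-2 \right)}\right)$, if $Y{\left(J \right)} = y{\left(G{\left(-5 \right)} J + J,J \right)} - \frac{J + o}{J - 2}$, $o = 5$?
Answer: $\frac{1843}{2} \approx 921.5$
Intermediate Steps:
$G{\left(C \right)} = 0$
$y{\left(A,w \right)} = -4$
$Y{\left(J \right)} = -4 - \frac{5 + J}{-2 + J}$ ($Y{\left(J \right)} = -4 - \frac{J + 5}{J - 2} = -4 - \frac{5 + J}{-2 + J}$)
$- 38 \left(-21 + Y{\left(-2 \right)}\right) = - 38 \left(-21 + \frac{3 - -10}{-2 - 2}\right) = - 38 \left(-21 + \frac{3 + 10}{-4}\right) = - 38 \left(-21 - \frac{13}{4}\right) = \left(-38\right) \left(- \frac{97}{4}\right) = \frac{1843}{2}$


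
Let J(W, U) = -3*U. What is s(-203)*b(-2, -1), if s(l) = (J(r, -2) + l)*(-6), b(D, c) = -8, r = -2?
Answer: -9456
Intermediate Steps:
s(l) = -36 - 6*l (s(l) = (-3*(-2) + l)*(-6) = (6 + l)*(-6) = -36 - 6*l)
s(-203)*b(-2, -1) = (-36 - 6*(-203))*(-8) = (-36 + 1218)*(-8) = 1182*(-8) = -9456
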